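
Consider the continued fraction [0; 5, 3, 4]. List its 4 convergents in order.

Using the convergent recurrence p_i = a_i*p_{i-1} + p_{i-2}, q_i = a_i*q_{i-1} + q_{i-2} with p_{-2}=0, p_{-1}=1, q_{-2}=1, q_{-1}=0:
  i=0: a_0=0, p_0 = 0*1 + 0 = 0, q_0 = 0*0 + 1 = 1.
  i=1: a_1=5, p_1 = 5*0 + 1 = 1, q_1 = 5*1 + 0 = 5.
  i=2: a_2=3, p_2 = 3*1 + 0 = 3, q_2 = 3*5 + 1 = 16.
  i=3: a_3=4, p_3 = 4*3 + 1 = 13, q_3 = 4*16 + 5 = 69.

0/1, 1/5, 3/16, 13/69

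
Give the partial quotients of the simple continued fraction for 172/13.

[13; 4, 3]

Run the Euclidean algorithm on 172 and 13; the successive quotients are the partial quotients a_0, a_1, ... (each step inverts the fractional part left over by the previous one):
  172 = 13*13 + 3, so a_0 = 13.
  13 = 4*3 + 1, so a_1 = 4.
  3 = 3*1 + 0, so a_2 = 3.
The remainder reaches 0 after 3 divisions, so the expansion has 3 partial quotients, read off in order.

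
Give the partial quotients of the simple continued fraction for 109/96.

Run the Euclidean algorithm on 109 and 96; the successive quotients are the partial quotients a_0, a_1, ... (each step inverts the fractional part left over by the previous one):
  109 = 1*96 + 13, so a_0 = 1.
  96 = 7*13 + 5, so a_1 = 7.
  13 = 2*5 + 3, so a_2 = 2.
  5 = 1*3 + 2, so a_3 = 1.
  3 = 1*2 + 1, so a_4 = 1.
  2 = 2*1 + 0, so a_5 = 2.
The remainder reaches 0 after 6 divisions, so the expansion has 6 partial quotients, read off in order.

[1; 7, 2, 1, 1, 2]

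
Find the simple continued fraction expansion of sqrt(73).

[8; (1, 1, 5, 5, 1, 1, 16)]

Write x_i = (sqrt(73) + m_i)/d_i with (m_0, d_0) = (0, 1). a_0 = floor(sqrt(73)) = 8, since 8^2 = 64 <= 73 < 81 = 9^2.
Iterate m_{i+1} = d_i*a_i - m_i, d_{i+1} = (73 - m_{i+1}^2)/d_i, a_{i+1} = floor((a_0 + m_{i+1})/d_{i+1}):
  m_1 = 1*8 - 0 = 8, d_1 = (73 - 8^2)/1 = 9/1 = 9, a_1 = floor((8 + 8)/9) = 1.
  m_2 = 9*1 - 8 = 1, d_2 = (73 - 1^2)/9 = 72/9 = 8, a_2 = floor((8 + 1)/8) = 1.
  m_3 = 8*1 - 1 = 7, d_3 = (73 - 7^2)/8 = 24/8 = 3, a_3 = floor((8 + 7)/3) = 5.
  m_4 = 3*5 - 7 = 8, d_4 = (73 - 8^2)/3 = 9/3 = 3, a_4 = floor((8 + 8)/3) = 5.
  m_5 = 3*5 - 8 = 7, d_5 = (73 - 7^2)/3 = 24/3 = 8, a_5 = floor((8 + 7)/8) = 1.
  m_6 = 8*1 - 7 = 1, d_6 = (73 - 1^2)/8 = 72/8 = 9, a_6 = floor((8 + 1)/9) = 1.
  m_7 = 9*1 - 1 = 8, d_7 = (73 - 8^2)/9 = 9/9 = 1, a_7 = floor((8 + 8)/1) = 16.
  m_8 = 1*16 - 8 = 8, d_8 = (73 - 8^2)/1 = 9/1 = 9: (m_8, d_8) = (m_1, d_1) = (8, 9), so from here the quotients repeat a_1, ..., a_7; the period length is 7.
Hence the expansion of sqrt(73) is a_0 = 8 followed by the repeating block 1, 1, 5, 5, 1, 1, 16 (period 7).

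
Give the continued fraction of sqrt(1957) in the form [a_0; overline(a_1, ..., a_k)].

[44; overline(4, 4, 1, 21, 3, 4, 3, 21, 1, 4, 4, 88)]

Write x_i = (sqrt(1957) + m_i)/d_i with (m_0, d_0) = (0, 1). a_0 = floor(sqrt(1957)) = 44, since 44^2 = 1936 <= 1957 < 2025 = 45^2.
Iterate m_{i+1} = d_i*a_i - m_i, d_{i+1} = (1957 - m_{i+1}^2)/d_i, a_{i+1} = floor((a_0 + m_{i+1})/d_{i+1}):
  m_1 = 1*44 - 0 = 44, d_1 = (1957 - 44^2)/1 = 21/1 = 21, a_1 = floor((44 + 44)/21) = 4.
  m_2 = 21*4 - 44 = 40, d_2 = (1957 - 40^2)/21 = 357/21 = 17, a_2 = floor((44 + 40)/17) = 4.
  m_3 = 17*4 - 40 = 28, d_3 = (1957 - 28^2)/17 = 1173/17 = 69, a_3 = floor((44 + 28)/69) = 1.
  m_4 = 69*1 - 28 = 41, d_4 = (1957 - 41^2)/69 = 276/69 = 4, a_4 = floor((44 + 41)/4) = 21.
  m_5 = 4*21 - 41 = 43, d_5 = (1957 - 43^2)/4 = 108/4 = 27, a_5 = floor((44 + 43)/27) = 3.
  m_6 = 27*3 - 43 = 38, d_6 = (1957 - 38^2)/27 = 513/27 = 19, a_6 = floor((44 + 38)/19) = 4.
  m_7 = 19*4 - 38 = 38, d_7 = (1957 - 38^2)/19 = 513/19 = 27, a_7 = floor((44 + 38)/27) = 3.
  m_8 = 27*3 - 38 = 43, d_8 = (1957 - 43^2)/27 = 108/27 = 4, a_8 = floor((44 + 43)/4) = 21.
  m_9 = 4*21 - 43 = 41, d_9 = (1957 - 41^2)/4 = 276/4 = 69, a_9 = floor((44 + 41)/69) = 1.
  m_10 = 69*1 - 41 = 28, d_10 = (1957 - 28^2)/69 = 1173/69 = 17, a_10 = floor((44 + 28)/17) = 4.
  m_11 = 17*4 - 28 = 40, d_11 = (1957 - 40^2)/17 = 357/17 = 21, a_11 = floor((44 + 40)/21) = 4.
  m_12 = 21*4 - 40 = 44, d_12 = (1957 - 44^2)/21 = 21/21 = 1, a_12 = floor((44 + 44)/1) = 88.
  m_13 = 1*88 - 44 = 44, d_13 = (1957 - 44^2)/1 = 21/1 = 21: (m_13, d_13) = (m_1, d_1) = (44, 21), so from here the quotients repeat a_1, ..., a_12; the period length is 12.
Hence the expansion of sqrt(1957) is a_0 = 44 followed by the repeating block 4, 4, 1, 21, 3, 4, 3, 21, 1, 4, 4, 88 (period 12).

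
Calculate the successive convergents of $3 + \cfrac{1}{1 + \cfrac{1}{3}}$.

3/1, 4/1, 15/4

Using the convergent recurrence p_i = a_i*p_{i-1} + p_{i-2}, q_i = a_i*q_{i-1} + q_{i-2} with p_{-2}=0, p_{-1}=1, q_{-2}=1, q_{-1}=0:
  i=0: a_0=3, p_0 = 3*1 + 0 = 3, q_0 = 3*0 + 1 = 1.
  i=1: a_1=1, p_1 = 1*3 + 1 = 4, q_1 = 1*1 + 0 = 1.
  i=2: a_2=3, p_2 = 3*4 + 3 = 15, q_2 = 3*1 + 1 = 4.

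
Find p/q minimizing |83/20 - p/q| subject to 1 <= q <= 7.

29/7

Expand x = 83/20 as a continued fraction with the Euclidean algorithm:
  83 = 4*20 + 3, so a_0 = 4.
  20 = 6*3 + 2, so a_1 = 6.
  3 = 1*2 + 1, so a_2 = 1.
  2 = 2*1 + 0, so a_3 = 2.
so x = [4; 6, 1, 2].
Convergents (p_i = a_i*p_{i-1} + p_{i-2}, q_i = a_i*q_{i-1} + q_{i-2} with p_{-2}=0, p_{-1}=1, q_{-2}=1, q_{-1}=0), until the denominator exceeds 7:
  i=0: a_0=4, p_0 = 4*1 + 0 = 4, q_0 = 4*0 + 1 = 1.
  i=1: a_1=6, p_1 = 6*4 + 1 = 25, q_1 = 6*1 + 0 = 6.
  i=2: a_2=1, p_2 = 1*25 + 4 = 29, q_2 = 1*6 + 1 = 7.
  i=3: a_3=2, p_3 = 2*29 + 25 = 83, q_3 = 2*7 + 6 = 20.
q_3 = 20 > 7, so the last convergent with denominator <= 7 is p_2/q_2 = 29/7.
The closest fraction with denominator <= 7 is either p_2/q_2 or the intermediate fraction (k*p_2 + p_1)/(k*q_2 + q_1) with the largest k >= 1 whose denominator stays <= 7; these approach x as k grows, and every other convergent or intermediate fraction in range is farther away.
Largest k: floor((7 - q_1)/q_2) = floor((7 - 6)/7) = 0.
Since k = 0, no intermediate fraction beyond p_2/q_2 has denominator <= 7, so the convergent 29/7 is the closest (its error is |83*7 - 29*20|/(20*7) = 1/140).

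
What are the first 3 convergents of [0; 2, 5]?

Using the convergent recurrence p_i = a_i*p_{i-1} + p_{i-2}, q_i = a_i*q_{i-1} + q_{i-2} with p_{-2}=0, p_{-1}=1, q_{-2}=1, q_{-1}=0:
  i=0: a_0=0, p_0 = 0*1 + 0 = 0, q_0 = 0*0 + 1 = 1.
  i=1: a_1=2, p_1 = 2*0 + 1 = 1, q_1 = 2*1 + 0 = 2.
  i=2: a_2=5, p_2 = 5*1 + 0 = 5, q_2 = 5*2 + 1 = 11.

0/1, 1/2, 5/11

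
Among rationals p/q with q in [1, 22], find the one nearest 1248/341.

Expand x = 1248/341 as a continued fraction with the Euclidean algorithm:
  1248 = 3*341 + 225, so a_0 = 3.
  341 = 1*225 + 116, so a_1 = 1.
  225 = 1*116 + 109, so a_2 = 1.
  116 = 1*109 + 7, so a_3 = 1.
  109 = 15*7 + 4, so a_4 = 15.
  7 = 1*4 + 3, so a_5 = 1.
  4 = 1*3 + 1, so a_6 = 1.
  3 = 3*1 + 0, so a_7 = 3.
so x = [3; 1, 1, 1, 15, 1, 1, 3].
Convergents (p_i = a_i*p_{i-1} + p_{i-2}, q_i = a_i*q_{i-1} + q_{i-2} with p_{-2}=0, p_{-1}=1, q_{-2}=1, q_{-1}=0), until the denominator exceeds 22:
  i=0: a_0=3, p_0 = 3*1 + 0 = 3, q_0 = 3*0 + 1 = 1.
  i=1: a_1=1, p_1 = 1*3 + 1 = 4, q_1 = 1*1 + 0 = 1.
  i=2: a_2=1, p_2 = 1*4 + 3 = 7, q_2 = 1*1 + 1 = 2.
  i=3: a_3=1, p_3 = 1*7 + 4 = 11, q_3 = 1*2 + 1 = 3.
  i=4: a_4=15, p_4 = 15*11 + 7 = 172, q_4 = 15*3 + 2 = 47.
q_4 = 47 > 22, so the last convergent with denominator <= 22 is p_3/q_3 = 11/3.
The closest fraction with denominator <= 22 is either p_3/q_3 or the intermediate fraction (k*p_3 + p_2)/(k*q_3 + q_2) with the largest k >= 1 whose denominator stays <= 22; these approach x as k grows, and every other convergent or intermediate fraction in range is farther away.
Largest k: floor((22 - q_2)/q_3) = floor((22 - 2)/3) = 6.
That gives (6*11 + 7)/(6*3 + 2) = 73/20.
Compare the errors: |x - 11/3| = |1248*3 - 11*341|/(341*3) = 7/1023, and |x - 73/20| = |1248*20 - 73*341|/(341*20) = 67/6820.
Cross-multiplying, 7*6820 = 47740 < 68541 = 67*1023, so 7/1023 is smaller: the convergent 11/3 is closer to x than 73/20.

11/3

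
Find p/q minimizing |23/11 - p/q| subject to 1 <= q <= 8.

17/8

Expand x = 23/11 as a continued fraction with the Euclidean algorithm:
  23 = 2*11 + 1, so a_0 = 2.
  11 = 11*1 + 0, so a_1 = 11.
so x = [2; 11].
Convergents (p_i = a_i*p_{i-1} + p_{i-2}, q_i = a_i*q_{i-1} + q_{i-2} with p_{-2}=0, p_{-1}=1, q_{-2}=1, q_{-1}=0), until the denominator exceeds 8:
  i=0: a_0=2, p_0 = 2*1 + 0 = 2, q_0 = 2*0 + 1 = 1.
  i=1: a_1=11, p_1 = 11*2 + 1 = 23, q_1 = 11*1 + 0 = 11.
q_1 = 11 > 8, so the last convergent with denominator <= 8 is p_0/q_0 = 2/1.
The closest fraction with denominator <= 8 is either p_0/q_0 or the intermediate fraction (k*p_0 + p_{-1})/(k*q_0 + q_{-1}) with the largest k >= 1 whose denominator stays <= 8; these approach x as k grows, and every other convergent or intermediate fraction in range is farther away.
Largest k: floor((8 - q_{-1})/q_0) = floor((8 - 0)/1) = 8 (using the seeds p_{-1} = 1, q_{-1} = 0).
That gives (8*2 + 1)/(8*1 + 0) = 17/8.
Compare the errors: |x - 2/1| = |23*1 - 2*11|/(11*1) = 1/11, and |x - 17/8| = |23*8 - 17*11|/(11*8) = 3/88.
Cross-multiplying, 3*11 = 33 < 88 = 1*88, so 3/88 is smaller: the intermediate fraction 17/8 is closer to x than 2/1.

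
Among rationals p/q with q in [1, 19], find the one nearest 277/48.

75/13

Expand x = 277/48 as a continued fraction with the Euclidean algorithm:
  277 = 5*48 + 37, so a_0 = 5.
  48 = 1*37 + 11, so a_1 = 1.
  37 = 3*11 + 4, so a_2 = 3.
  11 = 2*4 + 3, so a_3 = 2.
  4 = 1*3 + 1, so a_4 = 1.
  3 = 3*1 + 0, so a_5 = 3.
so x = [5; 1, 3, 2, 1, 3].
Convergents (p_i = a_i*p_{i-1} + p_{i-2}, q_i = a_i*q_{i-1} + q_{i-2} with p_{-2}=0, p_{-1}=1, q_{-2}=1, q_{-1}=0), until the denominator exceeds 19:
  i=0: a_0=5, p_0 = 5*1 + 0 = 5, q_0 = 5*0 + 1 = 1.
  i=1: a_1=1, p_1 = 1*5 + 1 = 6, q_1 = 1*1 + 0 = 1.
  i=2: a_2=3, p_2 = 3*6 + 5 = 23, q_2 = 3*1 + 1 = 4.
  i=3: a_3=2, p_3 = 2*23 + 6 = 52, q_3 = 2*4 + 1 = 9.
  i=4: a_4=1, p_4 = 1*52 + 23 = 75, q_4 = 1*9 + 4 = 13.
  i=5: a_5=3, p_5 = 3*75 + 52 = 277, q_5 = 3*13 + 9 = 48.
q_5 = 48 > 19, so the last convergent with denominator <= 19 is p_4/q_4 = 75/13.
The closest fraction with denominator <= 19 is either p_4/q_4 or the intermediate fraction (k*p_4 + p_3)/(k*q_4 + q_3) with the largest k >= 1 whose denominator stays <= 19; these approach x as k grows, and every other convergent or intermediate fraction in range is farther away.
Largest k: floor((19 - q_3)/q_4) = floor((19 - 9)/13) = 0.
Since k = 0, no intermediate fraction beyond p_4/q_4 has denominator <= 19, so the convergent 75/13 is the closest (its error is |277*13 - 75*48|/(48*13) = 1/624).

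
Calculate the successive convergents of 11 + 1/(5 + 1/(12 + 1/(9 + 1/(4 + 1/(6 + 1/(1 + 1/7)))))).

11/1, 56/5, 683/61, 6203/554, 25495/2277, 159173/14216, 184668/16493, 1451849/129667

Using the convergent recurrence p_i = a_i*p_{i-1} + p_{i-2}, q_i = a_i*q_{i-1} + q_{i-2} with p_{-2}=0, p_{-1}=1, q_{-2}=1, q_{-1}=0:
  i=0: a_0=11, p_0 = 11*1 + 0 = 11, q_0 = 11*0 + 1 = 1.
  i=1: a_1=5, p_1 = 5*11 + 1 = 56, q_1 = 5*1 + 0 = 5.
  i=2: a_2=12, p_2 = 12*56 + 11 = 683, q_2 = 12*5 + 1 = 61.
  i=3: a_3=9, p_3 = 9*683 + 56 = 6203, q_3 = 9*61 + 5 = 554.
  i=4: a_4=4, p_4 = 4*6203 + 683 = 25495, q_4 = 4*554 + 61 = 2277.
  i=5: a_5=6, p_5 = 6*25495 + 6203 = 159173, q_5 = 6*2277 + 554 = 14216.
  i=6: a_6=1, p_6 = 1*159173 + 25495 = 184668, q_6 = 1*14216 + 2277 = 16493.
  i=7: a_7=7, p_7 = 7*184668 + 159173 = 1451849, q_7 = 7*16493 + 14216 = 129667.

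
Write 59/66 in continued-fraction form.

Run the Euclidean algorithm on 59 and 66; the successive quotients are the partial quotients a_0, a_1, ... (each step inverts the fractional part left over by the previous one):
  59 = 0*66 + 59, so a_0 = 0.
  66 = 1*59 + 7, so a_1 = 1.
  59 = 8*7 + 3, so a_2 = 8.
  7 = 2*3 + 1, so a_3 = 2.
  3 = 3*1 + 0, so a_4 = 3.
The remainder reaches 0 after 5 divisions, so the expansion has 5 partial quotients, read off in order.

[0; 1, 8, 2, 3]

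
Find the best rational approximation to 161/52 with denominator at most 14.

31/10

Expand x = 161/52 as a continued fraction with the Euclidean algorithm:
  161 = 3*52 + 5, so a_0 = 3.
  52 = 10*5 + 2, so a_1 = 10.
  5 = 2*2 + 1, so a_2 = 2.
  2 = 2*1 + 0, so a_3 = 2.
so x = [3; 10, 2, 2].
Convergents (p_i = a_i*p_{i-1} + p_{i-2}, q_i = a_i*q_{i-1} + q_{i-2} with p_{-2}=0, p_{-1}=1, q_{-2}=1, q_{-1}=0), until the denominator exceeds 14:
  i=0: a_0=3, p_0 = 3*1 + 0 = 3, q_0 = 3*0 + 1 = 1.
  i=1: a_1=10, p_1 = 10*3 + 1 = 31, q_1 = 10*1 + 0 = 10.
  i=2: a_2=2, p_2 = 2*31 + 3 = 65, q_2 = 2*10 + 1 = 21.
q_2 = 21 > 14, so the last convergent with denominator <= 14 is p_1/q_1 = 31/10.
The closest fraction with denominator <= 14 is either p_1/q_1 or the intermediate fraction (k*p_1 + p_0)/(k*q_1 + q_0) with the largest k >= 1 whose denominator stays <= 14; these approach x as k grows, and every other convergent or intermediate fraction in range is farther away.
Largest k: floor((14 - q_0)/q_1) = floor((14 - 1)/10) = 1.
That gives (1*31 + 3)/(1*10 + 1) = 34/11.
Compare the errors: |x - 31/10| = |161*10 - 31*52|/(52*10) = 2/520, and |x - 34/11| = |161*11 - 34*52|/(52*11) = 3/572.
Cross-multiplying, 2*572 = 1144 < 1560 = 3*520, so 2/520 is smaller: the convergent 31/10 is closer to x than 34/11.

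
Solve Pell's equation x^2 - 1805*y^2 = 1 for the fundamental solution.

First expand sqrt(1805) as a continued fraction. With x_i = (sqrt(1805) + m_i)/d_i and (m_0, d_0) = (0, 1): a_0 = floor(sqrt(1805)) = 42, since 42^2 = 1764 <= 1805 < 1849 = 43^2.
Iterate m_{i+1} = d_i*a_i - m_i, d_{i+1} = (1805 - m_{i+1}^2)/d_i, a_{i+1} = floor((a_0 + m_{i+1})/d_{i+1}):
  m_1 = 1*42 - 0 = 42, d_1 = (1805 - 42^2)/1 = 41/1 = 41, a_1 = floor((42 + 42)/41) = 2.
  m_2 = 41*2 - 42 = 40, d_2 = (1805 - 40^2)/41 = 205/41 = 5, a_2 = floor((42 + 40)/5) = 16.
  m_3 = 5*16 - 40 = 40, d_3 = (1805 - 40^2)/5 = 205/5 = 41, a_3 = floor((42 + 40)/41) = 2.
  m_4 = 41*2 - 40 = 42, d_4 = (1805 - 42^2)/41 = 41/41 = 1, a_4 = floor((42 + 42)/1) = 84.
  m_5 = 1*84 - 42 = 42, d_5 = (1805 - 42^2)/1 = 41/1 = 41: (m_5, d_5) = (m_1, d_1) = (42, 41), so from here the quotients repeat a_1, ..., a_4; the period length is 4.
So sqrt(1805) = [42; (2, 16, 2, 84)] with period length k = 4.
k is even, so the fundamental solution of x^2 - 1805y^2 = 1 is (p_{k-1}, q_{k-1}) = (p_3, q_3); compute convergents through index 3.
Convergents (p_i = a_i*p_{i-1} + p_{i-2}, q_i = a_i*q_{i-1} + q_{i-2} with p_{-2}=0, p_{-1}=1, q_{-2}=1, q_{-1}=0):
  i=0: a_0=42, p_0 = 42*1 + 0 = 42, q_0 = 42*0 + 1 = 1.
  i=1: a_1=2, p_1 = 2*42 + 1 = 85, q_1 = 2*1 + 0 = 2.
  i=2: a_2=16, p_2 = 16*85 + 42 = 1402, q_2 = 16*2 + 1 = 33.
  i=3: a_3=2, p_3 = 2*1402 + 85 = 2889, q_3 = 2*33 + 2 = 68.
Check: 2889^2 - 1805*68^2 = 8346321 - 8346320 = 1, so (x, y) = (2889, 68) solves the equation, and by the theorem it is the least positive solution.

(x, y) = (2889, 68)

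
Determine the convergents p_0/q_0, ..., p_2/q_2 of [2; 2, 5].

Using the convergent recurrence p_i = a_i*p_{i-1} + p_{i-2}, q_i = a_i*q_{i-1} + q_{i-2} with p_{-2}=0, p_{-1}=1, q_{-2}=1, q_{-1}=0:
  i=0: a_0=2, p_0 = 2*1 + 0 = 2, q_0 = 2*0 + 1 = 1.
  i=1: a_1=2, p_1 = 2*2 + 1 = 5, q_1 = 2*1 + 0 = 2.
  i=2: a_2=5, p_2 = 5*5 + 2 = 27, q_2 = 5*2 + 1 = 11.

2/1, 5/2, 27/11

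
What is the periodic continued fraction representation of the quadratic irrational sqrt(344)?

[18; (1, 1, 4, 1, 3, 1, 4, 1, 1, 36)]

Write x_i = (sqrt(344) + m_i)/d_i with (m_0, d_0) = (0, 1). a_0 = floor(sqrt(344)) = 18, since 18^2 = 324 <= 344 < 361 = 19^2.
Iterate m_{i+1} = d_i*a_i - m_i, d_{i+1} = (344 - m_{i+1}^2)/d_i, a_{i+1} = floor((a_0 + m_{i+1})/d_{i+1}):
  m_1 = 1*18 - 0 = 18, d_1 = (344 - 18^2)/1 = 20/1 = 20, a_1 = floor((18 + 18)/20) = 1.
  m_2 = 20*1 - 18 = 2, d_2 = (344 - 2^2)/20 = 340/20 = 17, a_2 = floor((18 + 2)/17) = 1.
  m_3 = 17*1 - 2 = 15, d_3 = (344 - 15^2)/17 = 119/17 = 7, a_3 = floor((18 + 15)/7) = 4.
  m_4 = 7*4 - 15 = 13, d_4 = (344 - 13^2)/7 = 175/7 = 25, a_4 = floor((18 + 13)/25) = 1.
  m_5 = 25*1 - 13 = 12, d_5 = (344 - 12^2)/25 = 200/25 = 8, a_5 = floor((18 + 12)/8) = 3.
  m_6 = 8*3 - 12 = 12, d_6 = (344 - 12^2)/8 = 200/8 = 25, a_6 = floor((18 + 12)/25) = 1.
  m_7 = 25*1 - 12 = 13, d_7 = (344 - 13^2)/25 = 175/25 = 7, a_7 = floor((18 + 13)/7) = 4.
  m_8 = 7*4 - 13 = 15, d_8 = (344 - 15^2)/7 = 119/7 = 17, a_8 = floor((18 + 15)/17) = 1.
  m_9 = 17*1 - 15 = 2, d_9 = (344 - 2^2)/17 = 340/17 = 20, a_9 = floor((18 + 2)/20) = 1.
  m_10 = 20*1 - 2 = 18, d_10 = (344 - 18^2)/20 = 20/20 = 1, a_10 = floor((18 + 18)/1) = 36.
  m_11 = 1*36 - 18 = 18, d_11 = (344 - 18^2)/1 = 20/1 = 20: (m_11, d_11) = (m_1, d_1) = (18, 20), so from here the quotients repeat a_1, ..., a_10; the period length is 10.
Hence the expansion of sqrt(344) is a_0 = 18 followed by the repeating block 1, 1, 4, 1, 3, 1, 4, 1, 1, 36 (period 10).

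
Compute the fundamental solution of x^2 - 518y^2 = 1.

(x, y) = (2367, 104)

First expand sqrt(518) as a continued fraction. With x_i = (sqrt(518) + m_i)/d_i and (m_0, d_0) = (0, 1): a_0 = floor(sqrt(518)) = 22, since 22^2 = 484 <= 518 < 529 = 23^2.
Iterate m_{i+1} = d_i*a_i - m_i, d_{i+1} = (518 - m_{i+1}^2)/d_i, a_{i+1} = floor((a_0 + m_{i+1})/d_{i+1}):
  m_1 = 1*22 - 0 = 22, d_1 = (518 - 22^2)/1 = 34/1 = 34, a_1 = floor((22 + 22)/34) = 1.
  m_2 = 34*1 - 22 = 12, d_2 = (518 - 12^2)/34 = 374/34 = 11, a_2 = floor((22 + 12)/11) = 3.
  m_3 = 11*3 - 12 = 21, d_3 = (518 - 21^2)/11 = 77/11 = 7, a_3 = floor((22 + 21)/7) = 6.
  m_4 = 7*6 - 21 = 21, d_4 = (518 - 21^2)/7 = 77/7 = 11, a_4 = floor((22 + 21)/11) = 3.
  m_5 = 11*3 - 21 = 12, d_5 = (518 - 12^2)/11 = 374/11 = 34, a_5 = floor((22 + 12)/34) = 1.
  m_6 = 34*1 - 12 = 22, d_6 = (518 - 22^2)/34 = 34/34 = 1, a_6 = floor((22 + 22)/1) = 44.
  m_7 = 1*44 - 22 = 22, d_7 = (518 - 22^2)/1 = 34/1 = 34: (m_7, d_7) = (m_1, d_1) = (22, 34), so from here the quotients repeat a_1, ..., a_6; the period length is 6.
So sqrt(518) = [22; (1, 3, 6, 3, 1, 44)] with period length k = 6.
k is even, so the fundamental solution of x^2 - 518y^2 = 1 is (p_{k-1}, q_{k-1}) = (p_5, q_5); compute convergents through index 5.
Convergents (p_i = a_i*p_{i-1} + p_{i-2}, q_i = a_i*q_{i-1} + q_{i-2} with p_{-2}=0, p_{-1}=1, q_{-2}=1, q_{-1}=0):
  i=0: a_0=22, p_0 = 22*1 + 0 = 22, q_0 = 22*0 + 1 = 1.
  i=1: a_1=1, p_1 = 1*22 + 1 = 23, q_1 = 1*1 + 0 = 1.
  i=2: a_2=3, p_2 = 3*23 + 22 = 91, q_2 = 3*1 + 1 = 4.
  i=3: a_3=6, p_3 = 6*91 + 23 = 569, q_3 = 6*4 + 1 = 25.
  i=4: a_4=3, p_4 = 3*569 + 91 = 1798, q_4 = 3*25 + 4 = 79.
  i=5: a_5=1, p_5 = 1*1798 + 569 = 2367, q_5 = 1*79 + 25 = 104.
Check: 2367^2 - 518*104^2 = 5602689 - 5602688 = 1, so (x, y) = (2367, 104) solves the equation, and by the theorem it is the least positive solution.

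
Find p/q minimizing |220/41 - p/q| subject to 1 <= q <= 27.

Expand x = 220/41 as a continued fraction with the Euclidean algorithm:
  220 = 5*41 + 15, so a_0 = 5.
  41 = 2*15 + 11, so a_1 = 2.
  15 = 1*11 + 4, so a_2 = 1.
  11 = 2*4 + 3, so a_3 = 2.
  4 = 1*3 + 1, so a_4 = 1.
  3 = 3*1 + 0, so a_5 = 3.
so x = [5; 2, 1, 2, 1, 3].
Convergents (p_i = a_i*p_{i-1} + p_{i-2}, q_i = a_i*q_{i-1} + q_{i-2} with p_{-2}=0, p_{-1}=1, q_{-2}=1, q_{-1}=0), until the denominator exceeds 27:
  i=0: a_0=5, p_0 = 5*1 + 0 = 5, q_0 = 5*0 + 1 = 1.
  i=1: a_1=2, p_1 = 2*5 + 1 = 11, q_1 = 2*1 + 0 = 2.
  i=2: a_2=1, p_2 = 1*11 + 5 = 16, q_2 = 1*2 + 1 = 3.
  i=3: a_3=2, p_3 = 2*16 + 11 = 43, q_3 = 2*3 + 2 = 8.
  i=4: a_4=1, p_4 = 1*43 + 16 = 59, q_4 = 1*8 + 3 = 11.
  i=5: a_5=3, p_5 = 3*59 + 43 = 220, q_5 = 3*11 + 8 = 41.
q_5 = 41 > 27, so the last convergent with denominator <= 27 is p_4/q_4 = 59/11.
The closest fraction with denominator <= 27 is either p_4/q_4 or the intermediate fraction (k*p_4 + p_3)/(k*q_4 + q_3) with the largest k >= 1 whose denominator stays <= 27; these approach x as k grows, and every other convergent or intermediate fraction in range is farther away.
Largest k: floor((27 - q_3)/q_4) = floor((27 - 8)/11) = 1.
That gives (1*59 + 43)/(1*11 + 8) = 102/19.
Compare the errors: |x - 59/11| = |220*11 - 59*41|/(41*11) = 1/451, and |x - 102/19| = |220*19 - 102*41|/(41*19) = 2/779.
Cross-multiplying, 1*779 = 779 < 902 = 2*451, so 1/451 is smaller: the convergent 59/11 is closer to x than 102/19.

59/11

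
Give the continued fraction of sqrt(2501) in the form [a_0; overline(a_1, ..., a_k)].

Write x_i = (sqrt(2501) + m_i)/d_i with (m_0, d_0) = (0, 1). a_0 = floor(sqrt(2501)) = 50, since 50^2 = 2500 <= 2501 < 2601 = 51^2.
Iterate m_{i+1} = d_i*a_i - m_i, d_{i+1} = (2501 - m_{i+1}^2)/d_i, a_{i+1} = floor((a_0 + m_{i+1})/d_{i+1}):
  m_1 = 1*50 - 0 = 50, d_1 = (2501 - 50^2)/1 = 1/1 = 1, a_1 = floor((50 + 50)/1) = 100.
  m_2 = 1*100 - 50 = 50, d_2 = (2501 - 50^2)/1 = 1/1 = 1: (m_2, d_2) = (m_1, d_1) = (50, 1), so from here the quotient a_1 repeats; the period length is 1.
Hence the expansion of sqrt(2501) is a_0 = 50 followed by the repeating block 100 (period 1).

[50; overline(100)]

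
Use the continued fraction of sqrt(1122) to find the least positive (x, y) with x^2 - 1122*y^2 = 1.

(x, y) = (67, 2)

First expand sqrt(1122) as a continued fraction. With x_i = (sqrt(1122) + m_i)/d_i and (m_0, d_0) = (0, 1): a_0 = floor(sqrt(1122)) = 33, since 33^2 = 1089 <= 1122 < 1156 = 34^2.
Iterate m_{i+1} = d_i*a_i - m_i, d_{i+1} = (1122 - m_{i+1}^2)/d_i, a_{i+1} = floor((a_0 + m_{i+1})/d_{i+1}):
  m_1 = 1*33 - 0 = 33, d_1 = (1122 - 33^2)/1 = 33/1 = 33, a_1 = floor((33 + 33)/33) = 2.
  m_2 = 33*2 - 33 = 33, d_2 = (1122 - 33^2)/33 = 33/33 = 1, a_2 = floor((33 + 33)/1) = 66.
  m_3 = 1*66 - 33 = 33, d_3 = (1122 - 33^2)/1 = 33/1 = 33: (m_3, d_3) = (m_1, d_1) = (33, 33), so from here the quotients repeat a_1, a_2; the period length is 2.
So sqrt(1122) = [33; (2, 66)] with period length k = 2.
k is even, so the fundamental solution of x^2 - 1122y^2 = 1 is (p_{k-1}, q_{k-1}) = (p_1, q_1); compute convergents through index 1.
Convergents (p_i = a_i*p_{i-1} + p_{i-2}, q_i = a_i*q_{i-1} + q_{i-2} with p_{-2}=0, p_{-1}=1, q_{-2}=1, q_{-1}=0):
  i=0: a_0=33, p_0 = 33*1 + 0 = 33, q_0 = 33*0 + 1 = 1.
  i=1: a_1=2, p_1 = 2*33 + 1 = 67, q_1 = 2*1 + 0 = 2.
Check: 67^2 - 1122*2^2 = 4489 - 4488 = 1, so (x, y) = (67, 2) solves the equation, and by the theorem it is the least positive solution.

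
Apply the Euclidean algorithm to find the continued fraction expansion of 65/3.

Run the Euclidean algorithm on 65 and 3; the successive quotients are the partial quotients a_0, a_1, ... (each step inverts the fractional part left over by the previous one):
  65 = 21*3 + 2, so a_0 = 21.
  3 = 1*2 + 1, so a_1 = 1.
  2 = 2*1 + 0, so a_2 = 2.
The remainder reaches 0 after 3 divisions, so the expansion has 3 partial quotients, read off in order.

[21; 1, 2]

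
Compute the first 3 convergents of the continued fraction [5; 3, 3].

5/1, 16/3, 53/10

Using the convergent recurrence p_i = a_i*p_{i-1} + p_{i-2}, q_i = a_i*q_{i-1} + q_{i-2} with p_{-2}=0, p_{-1}=1, q_{-2}=1, q_{-1}=0:
  i=0: a_0=5, p_0 = 5*1 + 0 = 5, q_0 = 5*0 + 1 = 1.
  i=1: a_1=3, p_1 = 3*5 + 1 = 16, q_1 = 3*1 + 0 = 3.
  i=2: a_2=3, p_2 = 3*16 + 5 = 53, q_2 = 3*3 + 1 = 10.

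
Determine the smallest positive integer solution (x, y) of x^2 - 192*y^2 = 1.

First expand sqrt(192) as a continued fraction. With x_i = (sqrt(192) + m_i)/d_i and (m_0, d_0) = (0, 1): a_0 = floor(sqrt(192)) = 13, since 13^2 = 169 <= 192 < 196 = 14^2.
Iterate m_{i+1} = d_i*a_i - m_i, d_{i+1} = (192 - m_{i+1}^2)/d_i, a_{i+1} = floor((a_0 + m_{i+1})/d_{i+1}):
  m_1 = 1*13 - 0 = 13, d_1 = (192 - 13^2)/1 = 23/1 = 23, a_1 = floor((13 + 13)/23) = 1.
  m_2 = 23*1 - 13 = 10, d_2 = (192 - 10^2)/23 = 92/23 = 4, a_2 = floor((13 + 10)/4) = 5.
  m_3 = 4*5 - 10 = 10, d_3 = (192 - 10^2)/4 = 92/4 = 23, a_3 = floor((13 + 10)/23) = 1.
  m_4 = 23*1 - 10 = 13, d_4 = (192 - 13^2)/23 = 23/23 = 1, a_4 = floor((13 + 13)/1) = 26.
  m_5 = 1*26 - 13 = 13, d_5 = (192 - 13^2)/1 = 23/1 = 23: (m_5, d_5) = (m_1, d_1) = (13, 23), so from here the quotients repeat a_1, ..., a_4; the period length is 4.
So sqrt(192) = [13; (1, 5, 1, 26)] with period length k = 4.
k is even, so the fundamental solution of x^2 - 192y^2 = 1 is (p_{k-1}, q_{k-1}) = (p_3, q_3); compute convergents through index 3.
Convergents (p_i = a_i*p_{i-1} + p_{i-2}, q_i = a_i*q_{i-1} + q_{i-2} with p_{-2}=0, p_{-1}=1, q_{-2}=1, q_{-1}=0):
  i=0: a_0=13, p_0 = 13*1 + 0 = 13, q_0 = 13*0 + 1 = 1.
  i=1: a_1=1, p_1 = 1*13 + 1 = 14, q_1 = 1*1 + 0 = 1.
  i=2: a_2=5, p_2 = 5*14 + 13 = 83, q_2 = 5*1 + 1 = 6.
  i=3: a_3=1, p_3 = 1*83 + 14 = 97, q_3 = 1*6 + 1 = 7.
Check: 97^2 - 192*7^2 = 9409 - 9408 = 1, so (x, y) = (97, 7) solves the equation, and by the theorem it is the least positive solution.

(x, y) = (97, 7)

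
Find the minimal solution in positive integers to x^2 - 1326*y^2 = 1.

(x, y) = (2549, 70)

First expand sqrt(1326) as a continued fraction. With x_i = (sqrt(1326) + m_i)/d_i and (m_0, d_0) = (0, 1): a_0 = floor(sqrt(1326)) = 36, since 36^2 = 1296 <= 1326 < 1369 = 37^2.
Iterate m_{i+1} = d_i*a_i - m_i, d_{i+1} = (1326 - m_{i+1}^2)/d_i, a_{i+1} = floor((a_0 + m_{i+1})/d_{i+1}):
  m_1 = 1*36 - 0 = 36, d_1 = (1326 - 36^2)/1 = 30/1 = 30, a_1 = floor((36 + 36)/30) = 2.
  m_2 = 30*2 - 36 = 24, d_2 = (1326 - 24^2)/30 = 750/30 = 25, a_2 = floor((36 + 24)/25) = 2.
  m_3 = 25*2 - 24 = 26, d_3 = (1326 - 26^2)/25 = 650/25 = 26, a_3 = floor((36 + 26)/26) = 2.
  m_4 = 26*2 - 26 = 26, d_4 = (1326 - 26^2)/26 = 650/26 = 25, a_4 = floor((36 + 26)/25) = 2.
  m_5 = 25*2 - 26 = 24, d_5 = (1326 - 24^2)/25 = 750/25 = 30, a_5 = floor((36 + 24)/30) = 2.
  m_6 = 30*2 - 24 = 36, d_6 = (1326 - 36^2)/30 = 30/30 = 1, a_6 = floor((36 + 36)/1) = 72.
  m_7 = 1*72 - 36 = 36, d_7 = (1326 - 36^2)/1 = 30/1 = 30: (m_7, d_7) = (m_1, d_1) = (36, 30), so from here the quotients repeat a_1, ..., a_6; the period length is 6.
So sqrt(1326) = [36; (2, 2, 2, 2, 2, 72)] with period length k = 6.
k is even, so the fundamental solution of x^2 - 1326y^2 = 1 is (p_{k-1}, q_{k-1}) = (p_5, q_5); compute convergents through index 5.
Convergents (p_i = a_i*p_{i-1} + p_{i-2}, q_i = a_i*q_{i-1} + q_{i-2} with p_{-2}=0, p_{-1}=1, q_{-2}=1, q_{-1}=0):
  i=0: a_0=36, p_0 = 36*1 + 0 = 36, q_0 = 36*0 + 1 = 1.
  i=1: a_1=2, p_1 = 2*36 + 1 = 73, q_1 = 2*1 + 0 = 2.
  i=2: a_2=2, p_2 = 2*73 + 36 = 182, q_2 = 2*2 + 1 = 5.
  i=3: a_3=2, p_3 = 2*182 + 73 = 437, q_3 = 2*5 + 2 = 12.
  i=4: a_4=2, p_4 = 2*437 + 182 = 1056, q_4 = 2*12 + 5 = 29.
  i=5: a_5=2, p_5 = 2*1056 + 437 = 2549, q_5 = 2*29 + 12 = 70.
Check: 2549^2 - 1326*70^2 = 6497401 - 6497400 = 1, so (x, y) = (2549, 70) solves the equation, and by the theorem it is the least positive solution.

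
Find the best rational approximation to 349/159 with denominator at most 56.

Expand x = 349/159 as a continued fraction with the Euclidean algorithm:
  349 = 2*159 + 31, so a_0 = 2.
  159 = 5*31 + 4, so a_1 = 5.
  31 = 7*4 + 3, so a_2 = 7.
  4 = 1*3 + 1, so a_3 = 1.
  3 = 3*1 + 0, so a_4 = 3.
so x = [2; 5, 7, 1, 3].
Convergents (p_i = a_i*p_{i-1} + p_{i-2}, q_i = a_i*q_{i-1} + q_{i-2} with p_{-2}=0, p_{-1}=1, q_{-2}=1, q_{-1}=0), until the denominator exceeds 56:
  i=0: a_0=2, p_0 = 2*1 + 0 = 2, q_0 = 2*0 + 1 = 1.
  i=1: a_1=5, p_1 = 5*2 + 1 = 11, q_1 = 5*1 + 0 = 5.
  i=2: a_2=7, p_2 = 7*11 + 2 = 79, q_2 = 7*5 + 1 = 36.
  i=3: a_3=1, p_3 = 1*79 + 11 = 90, q_3 = 1*36 + 5 = 41.
  i=4: a_4=3, p_4 = 3*90 + 79 = 349, q_4 = 3*41 + 36 = 159.
q_4 = 159 > 56, so the last convergent with denominator <= 56 is p_3/q_3 = 90/41.
The closest fraction with denominator <= 56 is either p_3/q_3 or the intermediate fraction (k*p_3 + p_2)/(k*q_3 + q_2) with the largest k >= 1 whose denominator stays <= 56; these approach x as k grows, and every other convergent or intermediate fraction in range is farther away.
Largest k: floor((56 - q_2)/q_3) = floor((56 - 36)/41) = 0.
Since k = 0, no intermediate fraction beyond p_3/q_3 has denominator <= 56, so the convergent 90/41 is the closest (its error is |349*41 - 90*159|/(159*41) = 1/6519).

90/41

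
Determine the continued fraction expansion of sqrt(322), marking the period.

[17; (1, 16, 1, 34)]

Write x_i = (sqrt(322) + m_i)/d_i with (m_0, d_0) = (0, 1). a_0 = floor(sqrt(322)) = 17, since 17^2 = 289 <= 322 < 324 = 18^2.
Iterate m_{i+1} = d_i*a_i - m_i, d_{i+1} = (322 - m_{i+1}^2)/d_i, a_{i+1} = floor((a_0 + m_{i+1})/d_{i+1}):
  m_1 = 1*17 - 0 = 17, d_1 = (322 - 17^2)/1 = 33/1 = 33, a_1 = floor((17 + 17)/33) = 1.
  m_2 = 33*1 - 17 = 16, d_2 = (322 - 16^2)/33 = 66/33 = 2, a_2 = floor((17 + 16)/2) = 16.
  m_3 = 2*16 - 16 = 16, d_3 = (322 - 16^2)/2 = 66/2 = 33, a_3 = floor((17 + 16)/33) = 1.
  m_4 = 33*1 - 16 = 17, d_4 = (322 - 17^2)/33 = 33/33 = 1, a_4 = floor((17 + 17)/1) = 34.
  m_5 = 1*34 - 17 = 17, d_5 = (322 - 17^2)/1 = 33/1 = 33: (m_5, d_5) = (m_1, d_1) = (17, 33), so from here the quotients repeat a_1, ..., a_4; the period length is 4.
Hence the expansion of sqrt(322) is a_0 = 17 followed by the repeating block 1, 16, 1, 34 (period 4).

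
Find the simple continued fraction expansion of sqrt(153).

Write x_i = (sqrt(153) + m_i)/d_i with (m_0, d_0) = (0, 1). a_0 = floor(sqrt(153)) = 12, since 12^2 = 144 <= 153 < 169 = 13^2.
Iterate m_{i+1} = d_i*a_i - m_i, d_{i+1} = (153 - m_{i+1}^2)/d_i, a_{i+1} = floor((a_0 + m_{i+1})/d_{i+1}):
  m_1 = 1*12 - 0 = 12, d_1 = (153 - 12^2)/1 = 9/1 = 9, a_1 = floor((12 + 12)/9) = 2.
  m_2 = 9*2 - 12 = 6, d_2 = (153 - 6^2)/9 = 117/9 = 13, a_2 = floor((12 + 6)/13) = 1.
  m_3 = 13*1 - 6 = 7, d_3 = (153 - 7^2)/13 = 104/13 = 8, a_3 = floor((12 + 7)/8) = 2.
  m_4 = 8*2 - 7 = 9, d_4 = (153 - 9^2)/8 = 72/8 = 9, a_4 = floor((12 + 9)/9) = 2.
  m_5 = 9*2 - 9 = 9, d_5 = (153 - 9^2)/9 = 72/9 = 8, a_5 = floor((12 + 9)/8) = 2.
  m_6 = 8*2 - 9 = 7, d_6 = (153 - 7^2)/8 = 104/8 = 13, a_6 = floor((12 + 7)/13) = 1.
  m_7 = 13*1 - 7 = 6, d_7 = (153 - 6^2)/13 = 117/13 = 9, a_7 = floor((12 + 6)/9) = 2.
  m_8 = 9*2 - 6 = 12, d_8 = (153 - 12^2)/9 = 9/9 = 1, a_8 = floor((12 + 12)/1) = 24.
  m_9 = 1*24 - 12 = 12, d_9 = (153 - 12^2)/1 = 9/1 = 9: (m_9, d_9) = (m_1, d_1) = (12, 9), so from here the quotients repeat a_1, ..., a_8; the period length is 8.
Hence the expansion of sqrt(153) is a_0 = 12 followed by the repeating block 2, 1, 2, 2, 2, 1, 2, 24 (period 8).

[12; (2, 1, 2, 2, 2, 1, 2, 24)]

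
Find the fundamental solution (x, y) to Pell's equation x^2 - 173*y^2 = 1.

(x, y) = (2499849, 190060)

First expand sqrt(173) as a continued fraction. With x_i = (sqrt(173) + m_i)/d_i and (m_0, d_0) = (0, 1): a_0 = floor(sqrt(173)) = 13, since 13^2 = 169 <= 173 < 196 = 14^2.
Iterate m_{i+1} = d_i*a_i - m_i, d_{i+1} = (173 - m_{i+1}^2)/d_i, a_{i+1} = floor((a_0 + m_{i+1})/d_{i+1}):
  m_1 = 1*13 - 0 = 13, d_1 = (173 - 13^2)/1 = 4/1 = 4, a_1 = floor((13 + 13)/4) = 6.
  m_2 = 4*6 - 13 = 11, d_2 = (173 - 11^2)/4 = 52/4 = 13, a_2 = floor((13 + 11)/13) = 1.
  m_3 = 13*1 - 11 = 2, d_3 = (173 - 2^2)/13 = 169/13 = 13, a_3 = floor((13 + 2)/13) = 1.
  m_4 = 13*1 - 2 = 11, d_4 = (173 - 11^2)/13 = 52/13 = 4, a_4 = floor((13 + 11)/4) = 6.
  m_5 = 4*6 - 11 = 13, d_5 = (173 - 13^2)/4 = 4/4 = 1, a_5 = floor((13 + 13)/1) = 26.
  m_6 = 1*26 - 13 = 13, d_6 = (173 - 13^2)/1 = 4/1 = 4: (m_6, d_6) = (m_1, d_1) = (13, 4), so from here the quotients repeat a_1, ..., a_5; the period length is 5.
So sqrt(173) = [13; (6, 1, 1, 6, 26)] with period length k = 5.
k is odd, so (p_{k-1}, q_{k-1}) only solves x^2 - 173y^2 = -1 and the fundamental solution of x^2 - 173y^2 = 1 is (p_{2k-1}, q_{2k-1}) = (p_9, q_9); compute convergents through index 9, running through the period twice.
Convergents (p_i = a_i*p_{i-1} + p_{i-2}, q_i = a_i*q_{i-1} + q_{i-2} with p_{-2}=0, p_{-1}=1, q_{-2}=1, q_{-1}=0):
  i=0: a_0=13, p_0 = 13*1 + 0 = 13, q_0 = 13*0 + 1 = 1.
  i=1: a_1=6, p_1 = 6*13 + 1 = 79, q_1 = 6*1 + 0 = 6.
  i=2: a_2=1, p_2 = 1*79 + 13 = 92, q_2 = 1*6 + 1 = 7.
  i=3: a_3=1, p_3 = 1*92 + 79 = 171, q_3 = 1*7 + 6 = 13.
  i=4: a_4=6, p_4 = 6*171 + 92 = 1118, q_4 = 6*13 + 7 = 85.
  i=5: a_5=26, p_5 = 26*1118 + 171 = 29239, q_5 = 26*85 + 13 = 2223.
  i=6: a_6=6, p_6 = 6*29239 + 1118 = 176552, q_6 = 6*2223 + 85 = 13423.
  i=7: a_7=1, p_7 = 1*176552 + 29239 = 205791, q_7 = 1*13423 + 2223 = 15646.
  i=8: a_8=1, p_8 = 1*205791 + 176552 = 382343, q_8 = 1*15646 + 13423 = 29069.
  i=9: a_9=6, p_9 = 6*382343 + 205791 = 2499849, q_9 = 6*29069 + 15646 = 190060.
Indeed p_4^2 - 173*q_4^2 = 1249924 - 1249925 = -1, not +1.
Check: 2499849^2 - 173*190060^2 = 6249245022801 - 6249245022800 = 1, so (x, y) = (2499849, 190060) solves the equation, and by the theorem it is the least positive solution.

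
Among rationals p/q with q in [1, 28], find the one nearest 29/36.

Expand x = 29/36 as a continued fraction with the Euclidean algorithm:
  29 = 0*36 + 29, so a_0 = 0.
  36 = 1*29 + 7, so a_1 = 1.
  29 = 4*7 + 1, so a_2 = 4.
  7 = 7*1 + 0, so a_3 = 7.
so x = [0; 1, 4, 7].
Convergents (p_i = a_i*p_{i-1} + p_{i-2}, q_i = a_i*q_{i-1} + q_{i-2} with p_{-2}=0, p_{-1}=1, q_{-2}=1, q_{-1}=0), until the denominator exceeds 28:
  i=0: a_0=0, p_0 = 0*1 + 0 = 0, q_0 = 0*0 + 1 = 1.
  i=1: a_1=1, p_1 = 1*0 + 1 = 1, q_1 = 1*1 + 0 = 1.
  i=2: a_2=4, p_2 = 4*1 + 0 = 4, q_2 = 4*1 + 1 = 5.
  i=3: a_3=7, p_3 = 7*4 + 1 = 29, q_3 = 7*5 + 1 = 36.
q_3 = 36 > 28, so the last convergent with denominator <= 28 is p_2/q_2 = 4/5.
The closest fraction with denominator <= 28 is either p_2/q_2 or the intermediate fraction (k*p_2 + p_1)/(k*q_2 + q_1) with the largest k >= 1 whose denominator stays <= 28; these approach x as k grows, and every other convergent or intermediate fraction in range is farther away.
Largest k: floor((28 - q_1)/q_2) = floor((28 - 1)/5) = 5.
That gives (5*4 + 1)/(5*5 + 1) = 21/26.
Compare the errors: |x - 4/5| = |29*5 - 4*36|/(36*5) = 1/180, and |x - 21/26| = |29*26 - 21*36|/(36*26) = 2/936.
Cross-multiplying, 2*180 = 360 < 936 = 1*936, so 2/936 is smaller: the intermediate fraction 21/26 is closer to x than 4/5.

21/26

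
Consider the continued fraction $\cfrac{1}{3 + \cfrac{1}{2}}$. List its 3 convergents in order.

0/1, 1/3, 2/7

Using the convergent recurrence p_i = a_i*p_{i-1} + p_{i-2}, q_i = a_i*q_{i-1} + q_{i-2} with p_{-2}=0, p_{-1}=1, q_{-2}=1, q_{-1}=0:
  i=0: a_0=0, p_0 = 0*1 + 0 = 0, q_0 = 0*0 + 1 = 1.
  i=1: a_1=3, p_1 = 3*0 + 1 = 1, q_1 = 3*1 + 0 = 3.
  i=2: a_2=2, p_2 = 2*1 + 0 = 2, q_2 = 2*3 + 1 = 7.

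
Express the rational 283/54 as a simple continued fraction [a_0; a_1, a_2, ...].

[5; 4, 6, 2]

Run the Euclidean algorithm on 283 and 54; the successive quotients are the partial quotients a_0, a_1, ... (each step inverts the fractional part left over by the previous one):
  283 = 5*54 + 13, so a_0 = 5.
  54 = 4*13 + 2, so a_1 = 4.
  13 = 6*2 + 1, so a_2 = 6.
  2 = 2*1 + 0, so a_3 = 2.
The remainder reaches 0 after 4 divisions, so the expansion has 4 partial quotients, read off in order.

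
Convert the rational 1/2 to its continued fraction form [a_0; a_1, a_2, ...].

Run the Euclidean algorithm on 1 and 2; the successive quotients are the partial quotients a_0, a_1, ... (each step inverts the fractional part left over by the previous one):
  1 = 0*2 + 1, so a_0 = 0.
  2 = 2*1 + 0, so a_1 = 2.
The remainder reaches 0 after 2 divisions, so the expansion has 2 partial quotients, read off in order.

[0; 2]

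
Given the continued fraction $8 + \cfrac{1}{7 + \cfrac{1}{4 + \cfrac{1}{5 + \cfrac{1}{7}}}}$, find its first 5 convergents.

Using the convergent recurrence p_i = a_i*p_{i-1} + p_{i-2}, q_i = a_i*q_{i-1} + q_{i-2} with p_{-2}=0, p_{-1}=1, q_{-2}=1, q_{-1}=0:
  i=0: a_0=8, p_0 = 8*1 + 0 = 8, q_0 = 8*0 + 1 = 1.
  i=1: a_1=7, p_1 = 7*8 + 1 = 57, q_1 = 7*1 + 0 = 7.
  i=2: a_2=4, p_2 = 4*57 + 8 = 236, q_2 = 4*7 + 1 = 29.
  i=3: a_3=5, p_3 = 5*236 + 57 = 1237, q_3 = 5*29 + 7 = 152.
  i=4: a_4=7, p_4 = 7*1237 + 236 = 8895, q_4 = 7*152 + 29 = 1093.

8/1, 57/7, 236/29, 1237/152, 8895/1093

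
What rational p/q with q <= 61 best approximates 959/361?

85/32

Expand x = 959/361 as a continued fraction with the Euclidean algorithm:
  959 = 2*361 + 237, so a_0 = 2.
  361 = 1*237 + 124, so a_1 = 1.
  237 = 1*124 + 113, so a_2 = 1.
  124 = 1*113 + 11, so a_3 = 1.
  113 = 10*11 + 3, so a_4 = 10.
  11 = 3*3 + 2, so a_5 = 3.
  3 = 1*2 + 1, so a_6 = 1.
  2 = 2*1 + 0, so a_7 = 2.
so x = [2; 1, 1, 1, 10, 3, 1, 2].
Convergents (p_i = a_i*p_{i-1} + p_{i-2}, q_i = a_i*q_{i-1} + q_{i-2} with p_{-2}=0, p_{-1}=1, q_{-2}=1, q_{-1}=0), until the denominator exceeds 61:
  i=0: a_0=2, p_0 = 2*1 + 0 = 2, q_0 = 2*0 + 1 = 1.
  i=1: a_1=1, p_1 = 1*2 + 1 = 3, q_1 = 1*1 + 0 = 1.
  i=2: a_2=1, p_2 = 1*3 + 2 = 5, q_2 = 1*1 + 1 = 2.
  i=3: a_3=1, p_3 = 1*5 + 3 = 8, q_3 = 1*2 + 1 = 3.
  i=4: a_4=10, p_4 = 10*8 + 5 = 85, q_4 = 10*3 + 2 = 32.
  i=5: a_5=3, p_5 = 3*85 + 8 = 263, q_5 = 3*32 + 3 = 99.
q_5 = 99 > 61, so the last convergent with denominator <= 61 is p_4/q_4 = 85/32.
The closest fraction with denominator <= 61 is either p_4/q_4 or the intermediate fraction (k*p_4 + p_3)/(k*q_4 + q_3) with the largest k >= 1 whose denominator stays <= 61; these approach x as k grows, and every other convergent or intermediate fraction in range is farther away.
Largest k: floor((61 - q_3)/q_4) = floor((61 - 3)/32) = 1.
That gives (1*85 + 8)/(1*32 + 3) = 93/35.
Compare the errors: |x - 85/32| = |959*32 - 85*361|/(361*32) = 3/11552, and |x - 93/35| = |959*35 - 93*361|/(361*35) = 8/12635.
Cross-multiplying, 3*12635 = 37905 < 92416 = 8*11552, so 3/11552 is smaller: the convergent 85/32 is closer to x than 93/35.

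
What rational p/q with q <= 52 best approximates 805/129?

156/25

Expand x = 805/129 as a continued fraction with the Euclidean algorithm:
  805 = 6*129 + 31, so a_0 = 6.
  129 = 4*31 + 5, so a_1 = 4.
  31 = 6*5 + 1, so a_2 = 6.
  5 = 5*1 + 0, so a_3 = 5.
so x = [6; 4, 6, 5].
Convergents (p_i = a_i*p_{i-1} + p_{i-2}, q_i = a_i*q_{i-1} + q_{i-2} with p_{-2}=0, p_{-1}=1, q_{-2}=1, q_{-1}=0), until the denominator exceeds 52:
  i=0: a_0=6, p_0 = 6*1 + 0 = 6, q_0 = 6*0 + 1 = 1.
  i=1: a_1=4, p_1 = 4*6 + 1 = 25, q_1 = 4*1 + 0 = 4.
  i=2: a_2=6, p_2 = 6*25 + 6 = 156, q_2 = 6*4 + 1 = 25.
  i=3: a_3=5, p_3 = 5*156 + 25 = 805, q_3 = 5*25 + 4 = 129.
q_3 = 129 > 52, so the last convergent with denominator <= 52 is p_2/q_2 = 156/25.
The closest fraction with denominator <= 52 is either p_2/q_2 or the intermediate fraction (k*p_2 + p_1)/(k*q_2 + q_1) with the largest k >= 1 whose denominator stays <= 52; these approach x as k grows, and every other convergent or intermediate fraction in range is farther away.
Largest k: floor((52 - q_1)/q_2) = floor((52 - 4)/25) = 1.
That gives (1*156 + 25)/(1*25 + 4) = 181/29.
Compare the errors: |x - 156/25| = |805*25 - 156*129|/(129*25) = 1/3225, and |x - 181/29| = |805*29 - 181*129|/(129*29) = 4/3741.
Cross-multiplying, 1*3741 = 3741 < 12900 = 4*3225, so 1/3225 is smaller: the convergent 156/25 is closer to x than 181/29.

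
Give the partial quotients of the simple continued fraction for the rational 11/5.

[2; 5]

Run the Euclidean algorithm on 11 and 5; the successive quotients are the partial quotients a_0, a_1, ... (each step inverts the fractional part left over by the previous one):
  11 = 2*5 + 1, so a_0 = 2.
  5 = 5*1 + 0, so a_1 = 5.
The remainder reaches 0 after 2 divisions, so the expansion has 2 partial quotients, read off in order.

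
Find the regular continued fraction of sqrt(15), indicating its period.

[3; (1, 6)]

Write x_i = (sqrt(15) + m_i)/d_i with (m_0, d_0) = (0, 1). a_0 = floor(sqrt(15)) = 3, since 3^2 = 9 <= 15 < 16 = 4^2.
Iterate m_{i+1} = d_i*a_i - m_i, d_{i+1} = (15 - m_{i+1}^2)/d_i, a_{i+1} = floor((a_0 + m_{i+1})/d_{i+1}):
  m_1 = 1*3 - 0 = 3, d_1 = (15 - 3^2)/1 = 6/1 = 6, a_1 = floor((3 + 3)/6) = 1.
  m_2 = 6*1 - 3 = 3, d_2 = (15 - 3^2)/6 = 6/6 = 1, a_2 = floor((3 + 3)/1) = 6.
  m_3 = 1*6 - 3 = 3, d_3 = (15 - 3^2)/1 = 6/1 = 6: (m_3, d_3) = (m_1, d_1) = (3, 6), so from here the quotients repeat a_1, a_2; the period length is 2.
Hence the expansion of sqrt(15) is a_0 = 3 followed by the repeating block 1, 6 (period 2).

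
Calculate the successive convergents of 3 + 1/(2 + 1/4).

3/1, 7/2, 31/9

Using the convergent recurrence p_i = a_i*p_{i-1} + p_{i-2}, q_i = a_i*q_{i-1} + q_{i-2} with p_{-2}=0, p_{-1}=1, q_{-2}=1, q_{-1}=0:
  i=0: a_0=3, p_0 = 3*1 + 0 = 3, q_0 = 3*0 + 1 = 1.
  i=1: a_1=2, p_1 = 2*3 + 1 = 7, q_1 = 2*1 + 0 = 2.
  i=2: a_2=4, p_2 = 4*7 + 3 = 31, q_2 = 4*2 + 1 = 9.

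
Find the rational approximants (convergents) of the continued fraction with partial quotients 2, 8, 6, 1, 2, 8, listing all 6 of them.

Using the convergent recurrence p_i = a_i*p_{i-1} + p_{i-2}, q_i = a_i*q_{i-1} + q_{i-2} with p_{-2}=0, p_{-1}=1, q_{-2}=1, q_{-1}=0:
  i=0: a_0=2, p_0 = 2*1 + 0 = 2, q_0 = 2*0 + 1 = 1.
  i=1: a_1=8, p_1 = 8*2 + 1 = 17, q_1 = 8*1 + 0 = 8.
  i=2: a_2=6, p_2 = 6*17 + 2 = 104, q_2 = 6*8 + 1 = 49.
  i=3: a_3=1, p_3 = 1*104 + 17 = 121, q_3 = 1*49 + 8 = 57.
  i=4: a_4=2, p_4 = 2*121 + 104 = 346, q_4 = 2*57 + 49 = 163.
  i=5: a_5=8, p_5 = 8*346 + 121 = 2889, q_5 = 8*163 + 57 = 1361.

2/1, 17/8, 104/49, 121/57, 346/163, 2889/1361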